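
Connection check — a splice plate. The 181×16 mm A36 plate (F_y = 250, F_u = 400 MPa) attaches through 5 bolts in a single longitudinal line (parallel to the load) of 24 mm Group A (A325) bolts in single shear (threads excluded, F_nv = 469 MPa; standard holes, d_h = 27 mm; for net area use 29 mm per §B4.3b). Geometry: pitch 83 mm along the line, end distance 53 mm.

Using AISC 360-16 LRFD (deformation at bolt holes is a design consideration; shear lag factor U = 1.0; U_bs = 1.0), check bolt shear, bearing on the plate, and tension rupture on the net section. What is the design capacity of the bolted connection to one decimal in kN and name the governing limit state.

729.6 kN (net-section rupture governs)

Bolt shear: A_b = π(24)²/4 = 452.39 mm². φR_n = 0.75 × 469 × 452.39 × 5 × 1 = 795.6 kN.
Bearing (16 mm plate, F_u = 400 MPa): end bolts L_c = 53 − 27/2 = 39.5, R_n = min(1.2×39.5×16×400, 2.4×24×16×400) = 303.36 kN/bolt; interior L_c = 83 − 27 = 56, R_n = 368.64 kN/bolt. φR_n = 0.75 × (1×303.36 + 4×368.64) = 1333.4 kN.
Tension rupture (net): A_n = (181 − 1×29)×16 = 2432 mm² (U = 1.0, A_e = A_n). φR_n = 0.75 × 400 × 2432 = 729.6 kN.
Governing: min(795.6, 1333.4, 729.6) = 729.6 kN → net-section rupture.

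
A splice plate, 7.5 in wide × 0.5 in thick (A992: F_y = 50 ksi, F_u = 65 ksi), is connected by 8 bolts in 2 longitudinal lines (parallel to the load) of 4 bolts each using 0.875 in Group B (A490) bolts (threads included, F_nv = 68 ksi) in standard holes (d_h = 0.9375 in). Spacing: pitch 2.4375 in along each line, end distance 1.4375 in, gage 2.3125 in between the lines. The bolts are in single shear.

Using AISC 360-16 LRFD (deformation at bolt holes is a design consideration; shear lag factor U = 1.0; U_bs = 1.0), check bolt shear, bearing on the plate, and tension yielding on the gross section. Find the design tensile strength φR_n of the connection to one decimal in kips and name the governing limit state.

Bolt shear: A_b = π(0.875)²/4 = 0.60132 in². φR_n = 0.75 × 68 × 0.60132 × 8 × 1 = 245.3 kips.
Bearing (0.5 in plate, F_u = 65 ksi): end bolts L_c = 1.4375 − 0.9375/2 = 0.96875, R_n = min(1.2×0.96875×0.5×65, 2.4×0.875×0.5×65) = 37.781 kips/bolt; interior L_c = 2.4375 − 0.9375 = 1.5, R_n = 58.5 kips/bolt. φR_n = 0.75 × (2×37.781 + 6×58.5) = 319.9 kips.
Tension yield (gross): A_g = 7.5×0.5 = 3.75 in². φR_n = 0.90 × 50 × 3.75 = 168.8 kips.
Governing: min(245.3, 319.9, 168.8) = 168.8 kips → gross-section yield.

168.8 kips (gross-section yield governs)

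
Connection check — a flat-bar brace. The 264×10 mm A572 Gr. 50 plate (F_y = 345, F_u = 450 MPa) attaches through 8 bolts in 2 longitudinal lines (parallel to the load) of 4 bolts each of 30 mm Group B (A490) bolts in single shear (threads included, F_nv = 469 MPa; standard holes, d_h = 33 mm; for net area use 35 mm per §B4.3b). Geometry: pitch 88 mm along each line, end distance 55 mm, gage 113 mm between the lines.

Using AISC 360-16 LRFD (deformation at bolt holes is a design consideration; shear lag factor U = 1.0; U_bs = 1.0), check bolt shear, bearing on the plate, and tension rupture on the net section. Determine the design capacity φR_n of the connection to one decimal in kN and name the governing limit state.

Bolt shear: A_b = π(30)²/4 = 706.86 mm². φR_n = 0.75 × 469 × 706.86 × 8 × 1 = 1989.1 kN.
Bearing (10 mm plate, F_u = 450 MPa): end bolts L_c = 55 − 33/2 = 38.5, R_n = min(1.2×38.5×10×450, 2.4×30×10×450) = 207.9 kN/bolt; interior L_c = 88 − 33 = 55, R_n = 297 kN/bolt. φR_n = 0.75 × (2×207.9 + 6×297) = 1648.4 kN.
Tension rupture (net): A_n = (264 − 2×35)×10 = 1940 mm² (U = 1.0, A_e = A_n). φR_n = 0.75 × 450 × 1940 = 654.8 kN.
Governing: min(1989.1, 1648.4, 654.8) = 654.8 kN → net-section rupture.

654.8 kN (net-section rupture governs)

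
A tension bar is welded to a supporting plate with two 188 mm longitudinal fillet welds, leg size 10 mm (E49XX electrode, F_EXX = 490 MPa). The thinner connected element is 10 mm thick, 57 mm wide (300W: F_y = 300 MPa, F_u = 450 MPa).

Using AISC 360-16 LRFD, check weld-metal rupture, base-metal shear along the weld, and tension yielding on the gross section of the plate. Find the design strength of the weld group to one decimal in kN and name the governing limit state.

Weld metal: throat = 0.707×10 = 7.07 mm, L = 2×188 = 376 mm. φR_n = 0.75 × 0.6 × 490 × 7.07 × 376 = 586.2 kN.
Base metal shear (10 mm plate): yield φR_n = 1.0×0.6×300×10×376 = 676.8 kN; rupture φR_n = 0.75×0.6×450×10×376 = 761.4 kN; take 676.8 kN (yield).
Tension yield (gross): A_g = 57×10 = 570 mm². φR_n = 0.90 × 300 × 570 = 153.9 kN.
Governing: min(586.2, 676.8, 153.9) = 153.9 kN → gross-section yield.

153.9 kN (gross-section yield governs)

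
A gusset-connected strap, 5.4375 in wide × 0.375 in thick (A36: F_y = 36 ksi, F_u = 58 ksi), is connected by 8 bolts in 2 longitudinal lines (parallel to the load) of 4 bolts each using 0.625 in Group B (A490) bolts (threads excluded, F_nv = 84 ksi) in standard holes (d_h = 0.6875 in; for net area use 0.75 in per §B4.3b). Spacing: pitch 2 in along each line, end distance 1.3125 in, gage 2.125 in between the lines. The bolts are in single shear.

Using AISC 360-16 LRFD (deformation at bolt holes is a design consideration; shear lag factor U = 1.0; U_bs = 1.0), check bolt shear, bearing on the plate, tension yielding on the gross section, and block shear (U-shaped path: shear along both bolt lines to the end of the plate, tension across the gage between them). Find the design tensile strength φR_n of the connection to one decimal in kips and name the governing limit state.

Bolt shear: A_b = π(0.625)²/4 = 0.3068 in². φR_n = 0.75 × 84 × 0.3068 × 8 × 1 = 154.6 kips.
Bearing (0.375 in plate, F_u = 58 ksi): end bolts L_c = 1.3125 − 0.6875/2 = 0.96875, R_n = min(1.2×0.96875×0.375×58, 2.4×0.625×0.375×58) = 25.284 kips/bolt; interior L_c = 2 − 0.6875 = 1.3125, R_n = 32.625 kips/bolt. φR_n = 0.75 × (2×25.284 + 6×32.625) = 184.7 kips.
Tension yield (gross): A_g = 5.4375×0.375 = 2.0391 in². φR_n = 0.90 × 36 × 2.0391 = 66.1 kips.
Block shear: shear path 2×[1.3125+3×2] = 2×7.3125 in, A_gv = 5.4844, A_nv = 2×(7.3125 − 3.5×0.75)×0.375 = 3.5156 in²; tension across gage: (2.125 − 1×0.75)×0.375 = 0.51563 in². R_n = min(0.6×58×3.5156, 0.6×36×5.4844) + 1.0×58×0.51563 = min(122.34, 118.46) + 29.907 = 148.37 kips. φR_n = 0.75 × 148.37 = 111.3 kips.
Governing: min(154.6, 184.7, 66.1, 111.3) = 66.1 kips → gross-section yield.

66.1 kips (gross-section yield governs)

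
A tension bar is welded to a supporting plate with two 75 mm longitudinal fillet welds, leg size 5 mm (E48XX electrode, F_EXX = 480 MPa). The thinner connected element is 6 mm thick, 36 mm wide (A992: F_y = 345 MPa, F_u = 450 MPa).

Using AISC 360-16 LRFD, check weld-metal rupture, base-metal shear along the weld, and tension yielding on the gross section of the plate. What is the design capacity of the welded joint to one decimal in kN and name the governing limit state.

Weld metal: throat = 0.707×5 = 3.535 mm, L = 2×75 = 150 mm. φR_n = 0.75 × 0.6 × 480 × 3.535 × 150 = 114.5 kN.
Base metal shear (6 mm plate): yield φR_n = 1.0×0.6×345×6×150 = 186.3 kN; rupture φR_n = 0.75×0.6×450×6×150 = 182.3 kN; take 182.3 kN (rupture).
Tension yield (gross): A_g = 36×6 = 216 mm². φR_n = 0.90 × 345 × 216 = 67.1 kN.
Governing: min(114.5, 182.3, 67.1) = 67.1 kN → gross-section yield.

67.1 kN (gross-section yield governs)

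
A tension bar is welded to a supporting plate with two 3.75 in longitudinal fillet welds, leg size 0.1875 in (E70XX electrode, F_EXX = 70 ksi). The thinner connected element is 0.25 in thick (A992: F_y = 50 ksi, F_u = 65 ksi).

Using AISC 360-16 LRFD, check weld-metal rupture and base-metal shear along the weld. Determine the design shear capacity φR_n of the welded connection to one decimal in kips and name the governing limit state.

31.3 kips (weld metal governs)

Weld metal: throat = 0.707×0.1875 = 0.13256 in, L = 2×3.75 = 7.5 in. φR_n = 0.75 × 0.6 × 70 × 0.13256 × 7.5 = 31.3 kips.
Base metal shear (0.25 in plate): yield φR_n = 1.0×0.6×50×0.25×7.5 = 56.3 kips; rupture φR_n = 0.75×0.6×65×0.25×7.5 = 54.8 kips; take 54.8 kips (rupture).
Governing: min(31.3, 54.8) = 31.3 kips → weld metal.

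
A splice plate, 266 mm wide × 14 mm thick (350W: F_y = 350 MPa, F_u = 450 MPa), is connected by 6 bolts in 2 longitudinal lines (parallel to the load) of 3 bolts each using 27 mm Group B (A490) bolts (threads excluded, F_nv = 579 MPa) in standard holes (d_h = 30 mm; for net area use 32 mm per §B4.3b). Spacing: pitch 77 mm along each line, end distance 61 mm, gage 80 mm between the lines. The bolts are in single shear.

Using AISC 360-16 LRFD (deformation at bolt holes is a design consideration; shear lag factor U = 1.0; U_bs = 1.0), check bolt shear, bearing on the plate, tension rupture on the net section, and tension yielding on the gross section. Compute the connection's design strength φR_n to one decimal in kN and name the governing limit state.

954.5 kN (net-section rupture governs)

Bolt shear: A_b = π(27)²/4 = 572.56 mm². φR_n = 0.75 × 579 × 572.56 × 6 × 1 = 1491.8 kN.
Bearing (14 mm plate, F_u = 450 MPa): end bolts L_c = 61 − 30/2 = 46, R_n = min(1.2×46×14×450, 2.4×27×14×450) = 347.76 kN/bolt; interior L_c = 77 − 30 = 47, R_n = 355.32 kN/bolt. φR_n = 0.75 × (2×347.76 + 4×355.32) = 1587.6 kN.
Tension rupture (net): A_n = (266 − 2×32)×14 = 2828 mm² (U = 1.0, A_e = A_n). φR_n = 0.75 × 450 × 2828 = 954.5 kN.
Tension yield (gross): A_g = 266×14 = 3724 mm². φR_n = 0.90 × 350 × 3724 = 1173.1 kN.
Governing: min(1491.8, 1587.6, 954.5, 1173.1) = 954.5 kN → net-section rupture.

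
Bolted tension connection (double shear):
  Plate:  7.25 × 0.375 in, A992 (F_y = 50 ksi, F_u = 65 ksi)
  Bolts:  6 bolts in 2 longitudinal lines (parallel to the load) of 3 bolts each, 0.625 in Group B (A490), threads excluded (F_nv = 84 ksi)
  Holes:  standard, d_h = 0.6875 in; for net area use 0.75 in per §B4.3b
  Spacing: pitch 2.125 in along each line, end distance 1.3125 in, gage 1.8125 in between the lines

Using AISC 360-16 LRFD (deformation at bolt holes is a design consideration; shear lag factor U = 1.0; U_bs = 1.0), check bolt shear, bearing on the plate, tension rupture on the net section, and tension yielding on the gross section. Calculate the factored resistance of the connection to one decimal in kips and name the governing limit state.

Bolt shear: A_b = π(0.625)²/4 = 0.3068 in². φR_n = 0.75 × 84 × 0.3068 × 6 × 2 = 231.9 kips.
Bearing (0.375 in plate, F_u = 65 ksi): end bolts L_c = 1.3125 − 0.6875/2 = 0.96875, R_n = min(1.2×0.96875×0.375×65, 2.4×0.625×0.375×65) = 28.336 kips/bolt; interior L_c = 2.125 − 0.6875 = 1.4375, R_n = 36.563 kips/bolt. φR_n = 0.75 × (2×28.336 + 4×36.563) = 152.2 kips.
Tension rupture (net): A_n = (7.25 − 2×0.75)×0.375 = 2.1563 in² (U = 1.0, A_e = A_n). φR_n = 0.75 × 65 × 2.1563 = 105.1 kips.
Tension yield (gross): A_g = 7.25×0.375 = 2.7188 in². φR_n = 0.90 × 50 × 2.7188 = 122.3 kips.
Governing: min(231.9, 152.2, 105.1, 122.3) = 105.1 kips → net-section rupture.

105.1 kips (net-section rupture governs)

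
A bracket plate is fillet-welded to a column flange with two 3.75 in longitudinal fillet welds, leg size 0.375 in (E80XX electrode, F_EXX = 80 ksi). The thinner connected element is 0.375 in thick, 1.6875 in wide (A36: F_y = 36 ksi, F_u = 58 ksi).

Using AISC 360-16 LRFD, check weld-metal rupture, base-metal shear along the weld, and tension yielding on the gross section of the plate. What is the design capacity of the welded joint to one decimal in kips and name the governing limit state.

20.5 kips (gross-section yield governs)

Weld metal: throat = 0.707×0.375 = 0.26513 in, L = 2×3.75 = 7.5 in. φR_n = 0.75 × 0.6 × 80 × 0.26513 × 7.5 = 71.6 kips.
Base metal shear (0.375 in plate): yield φR_n = 1.0×0.6×36×0.375×7.5 = 60.8 kips; rupture φR_n = 0.75×0.6×58×0.375×7.5 = 73.4 kips; take 60.8 kips (yield).
Tension yield (gross): A_g = 1.6875×0.375 = 0.63281 in². φR_n = 0.90 × 36 × 0.63281 = 20.5 kips.
Governing: min(71.6, 60.8, 20.5) = 20.5 kips → gross-section yield.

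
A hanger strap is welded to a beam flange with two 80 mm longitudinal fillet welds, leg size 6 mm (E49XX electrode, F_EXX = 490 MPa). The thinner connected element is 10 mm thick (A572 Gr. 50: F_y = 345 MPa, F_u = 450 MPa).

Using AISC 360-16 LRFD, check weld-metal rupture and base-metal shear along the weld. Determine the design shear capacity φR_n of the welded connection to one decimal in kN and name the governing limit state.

149.7 kN (weld metal governs)

Weld metal: throat = 0.707×6 = 4.242 mm, L = 2×80 = 160 mm. φR_n = 0.75 × 0.6 × 490 × 4.242 × 160 = 149.7 kN.
Base metal shear (10 mm plate): yield φR_n = 1.0×0.6×345×10×160 = 331.2 kN; rupture φR_n = 0.75×0.6×450×10×160 = 324.0 kN; take 324.0 kN (rupture).
Governing: min(149.7, 324.0) = 149.7 kN → weld metal.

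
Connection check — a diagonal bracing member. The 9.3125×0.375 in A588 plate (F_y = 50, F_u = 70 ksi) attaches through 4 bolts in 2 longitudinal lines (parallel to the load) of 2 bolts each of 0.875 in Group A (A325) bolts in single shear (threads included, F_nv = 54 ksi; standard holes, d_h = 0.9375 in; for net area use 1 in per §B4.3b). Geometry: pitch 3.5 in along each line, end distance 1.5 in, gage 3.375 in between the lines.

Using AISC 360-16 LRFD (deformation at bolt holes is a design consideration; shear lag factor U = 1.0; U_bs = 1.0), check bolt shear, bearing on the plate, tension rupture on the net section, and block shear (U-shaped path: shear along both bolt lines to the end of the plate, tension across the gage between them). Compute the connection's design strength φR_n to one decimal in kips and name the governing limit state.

97.4 kips (bolt shear governs)

Bolt shear: A_b = π(0.875)²/4 = 0.60132 in². φR_n = 0.75 × 54 × 0.60132 × 4 × 1 = 97.4 kips.
Bearing (0.375 in plate, F_u = 70 ksi): end bolts L_c = 1.5 − 0.9375/2 = 1.03125, R_n = min(1.2×1.03125×0.375×70, 2.4×0.875×0.375×70) = 32.484 kips/bolt; interior L_c = 3.5 − 0.9375 = 2.5625, R_n = 55.125 kips/bolt. φR_n = 0.75 × (2×32.484 + 2×55.125) = 131.4 kips.
Tension rupture (net): A_n = (9.3125 − 2×1)×0.375 = 2.7422 in² (U = 1.0, A_e = A_n). φR_n = 0.75 × 70 × 2.7422 = 144.0 kips.
Block shear: shear path 2×[1.5+1×3.5] = 2×5 in, A_gv = 3.75, A_nv = 2×(5 − 1.5×1)×0.375 = 2.625 in²; tension across gage: (3.375 − 1×1)×0.375 = 0.89063 in². R_n = min(0.6×70×2.625, 0.6×50×3.75) + 1.0×70×0.89063 = min(110.25, 112.5) + 62.344 = 172.59 kips. φR_n = 0.75 × 172.59 = 129.4 kips.
Governing: min(97.4, 131.4, 144.0, 129.4) = 97.4 kips → bolt shear.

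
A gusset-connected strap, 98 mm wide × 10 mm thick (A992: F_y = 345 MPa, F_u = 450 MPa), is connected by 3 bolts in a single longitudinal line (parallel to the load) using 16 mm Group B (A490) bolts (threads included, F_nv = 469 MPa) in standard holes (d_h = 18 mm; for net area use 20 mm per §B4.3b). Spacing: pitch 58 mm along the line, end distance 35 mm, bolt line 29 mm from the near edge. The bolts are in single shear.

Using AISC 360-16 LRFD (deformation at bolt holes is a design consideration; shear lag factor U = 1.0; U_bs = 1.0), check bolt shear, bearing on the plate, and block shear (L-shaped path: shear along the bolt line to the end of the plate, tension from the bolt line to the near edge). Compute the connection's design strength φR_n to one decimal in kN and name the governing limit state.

212.2 kN (bolt shear governs)

Bolt shear: A_b = π(16)²/4 = 201.06 mm². φR_n = 0.75 × 469 × 201.06 × 3 × 1 = 212.2 kN.
Bearing (10 mm plate, F_u = 450 MPa): end bolts L_c = 35 − 18/2 = 26, R_n = min(1.2×26×10×450, 2.4×16×10×450) = 140.4 kN/bolt; interior L_c = 58 − 18 = 40, R_n = 172.8 kN/bolt. φR_n = 0.75 × (1×140.4 + 2×172.8) = 364.5 kN.
Block shear: shear path 1×[35+2×58] = 1×151 mm, A_gv = 1510, A_nv = 1×(151 − 2.5×20)×10 = 1010 mm²; tension to near edge: (29 − 0.5×20)×10 = 190 mm². R_n = min(0.6×450×1010, 0.6×345×1510) + 1.0×450×190 = min(272.7, 312.57) + 85.5 = 358.2 kN. φR_n = 0.75 × 358.2 = 268.7 kN.
Governing: min(212.2, 364.5, 268.7) = 212.2 kN → bolt shear.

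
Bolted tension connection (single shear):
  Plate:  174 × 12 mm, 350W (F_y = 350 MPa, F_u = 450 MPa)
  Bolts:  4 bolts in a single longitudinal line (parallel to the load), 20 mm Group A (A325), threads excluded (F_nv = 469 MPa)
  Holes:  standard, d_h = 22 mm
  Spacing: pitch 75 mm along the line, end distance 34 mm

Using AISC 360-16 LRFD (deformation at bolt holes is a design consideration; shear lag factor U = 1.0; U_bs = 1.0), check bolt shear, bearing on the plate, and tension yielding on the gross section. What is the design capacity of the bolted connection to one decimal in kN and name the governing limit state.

442.0 kN (bolt shear governs)

Bolt shear: A_b = π(20)²/4 = 314.16 mm². φR_n = 0.75 × 469 × 314.16 × 4 × 1 = 442.0 kN.
Bearing (12 mm plate, F_u = 450 MPa): end bolts L_c = 34 − 22/2 = 23, R_n = min(1.2×23×12×450, 2.4×20×12×450) = 149.04 kN/bolt; interior L_c = 75 − 22 = 53, R_n = 259.2 kN/bolt. φR_n = 0.75 × (1×149.04 + 3×259.2) = 695.0 kN.
Tension yield (gross): A_g = 174×12 = 2088 mm². φR_n = 0.90 × 350 × 2088 = 657.7 kN.
Governing: min(442.0, 695.0, 657.7) = 442.0 kN → bolt shear.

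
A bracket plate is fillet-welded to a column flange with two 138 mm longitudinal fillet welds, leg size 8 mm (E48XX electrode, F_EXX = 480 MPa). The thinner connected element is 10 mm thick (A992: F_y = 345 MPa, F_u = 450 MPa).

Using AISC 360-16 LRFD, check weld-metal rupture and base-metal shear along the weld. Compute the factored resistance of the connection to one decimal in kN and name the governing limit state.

Weld metal: throat = 0.707×8 = 5.656 mm, L = 2×138 = 276 mm. φR_n = 0.75 × 0.6 × 480 × 5.656 × 276 = 337.2 kN.
Base metal shear (10 mm plate): yield φR_n = 1.0×0.6×345×10×276 = 571.3 kN; rupture φR_n = 0.75×0.6×450×10×276 = 558.9 kN; take 558.9 kN (rupture).
Governing: min(337.2, 558.9) = 337.2 kN → weld metal.

337.2 kN (weld metal governs)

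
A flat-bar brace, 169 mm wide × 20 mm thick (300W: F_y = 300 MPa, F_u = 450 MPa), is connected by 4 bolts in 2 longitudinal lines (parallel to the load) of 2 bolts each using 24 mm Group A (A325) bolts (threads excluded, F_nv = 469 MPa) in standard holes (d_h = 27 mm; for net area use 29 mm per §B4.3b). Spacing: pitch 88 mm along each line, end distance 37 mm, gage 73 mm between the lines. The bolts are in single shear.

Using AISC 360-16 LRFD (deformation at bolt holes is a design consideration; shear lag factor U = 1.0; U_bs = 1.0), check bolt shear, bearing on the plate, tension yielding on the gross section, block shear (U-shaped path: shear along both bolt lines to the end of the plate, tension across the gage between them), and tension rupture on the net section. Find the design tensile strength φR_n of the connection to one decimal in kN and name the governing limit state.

Bolt shear: A_b = π(24)²/4 = 452.39 mm². φR_n = 0.75 × 469 × 452.39 × 4 × 1 = 636.5 kN.
Bearing (20 mm plate, F_u = 450 MPa): end bolts L_c = 37 − 27/2 = 23.5, R_n = min(1.2×23.5×20×450, 2.4×24×20×450) = 253.8 kN/bolt; interior L_c = 88 − 27 = 61, R_n = 518.4 kN/bolt. φR_n = 0.75 × (2×253.8 + 2×518.4) = 1158.3 kN.
Tension yield (gross): A_g = 169×20 = 3380 mm². φR_n = 0.90 × 300 × 3380 = 912.6 kN.
Block shear: shear path 2×[37+1×88] = 2×125 mm, A_gv = 5000, A_nv = 2×(125 − 1.5×29)×20 = 3260 mm²; tension across gage: (73 − 1×29)×20 = 880 mm². R_n = min(0.6×450×3260, 0.6×300×5000) + 1.0×450×880 = min(880.2, 900) + 396 = 1276.2 kN. φR_n = 0.75 × 1276.2 = 957.2 kN.
Tension rupture (net): A_n = (169 − 2×29)×20 = 2220 mm² (U = 1.0, A_e = A_n). φR_n = 0.75 × 450 × 2220 = 749.3 kN.
Governing: min(636.5, 1158.3, 912.6, 957.2, 749.3) = 636.5 kN → bolt shear.

636.5 kN (bolt shear governs)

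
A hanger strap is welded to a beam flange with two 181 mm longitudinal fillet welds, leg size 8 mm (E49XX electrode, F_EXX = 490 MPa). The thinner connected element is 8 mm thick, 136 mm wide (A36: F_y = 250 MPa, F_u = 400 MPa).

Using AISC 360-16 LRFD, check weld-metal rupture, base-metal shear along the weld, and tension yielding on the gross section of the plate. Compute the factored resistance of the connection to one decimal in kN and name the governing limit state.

Weld metal: throat = 0.707×8 = 5.656 mm, L = 2×181 = 362 mm. φR_n = 0.75 × 0.6 × 490 × 5.656 × 362 = 451.5 kN.
Base metal shear (8 mm plate): yield φR_n = 1.0×0.6×250×8×362 = 434.4 kN; rupture φR_n = 0.75×0.6×400×8×362 = 521.3 kN; take 434.4 kN (yield).
Tension yield (gross): A_g = 136×8 = 1088 mm². φR_n = 0.90 × 250 × 1088 = 244.8 kN.
Governing: min(451.5, 434.4, 244.8) = 244.8 kN → gross-section yield.

244.8 kN (gross-section yield governs)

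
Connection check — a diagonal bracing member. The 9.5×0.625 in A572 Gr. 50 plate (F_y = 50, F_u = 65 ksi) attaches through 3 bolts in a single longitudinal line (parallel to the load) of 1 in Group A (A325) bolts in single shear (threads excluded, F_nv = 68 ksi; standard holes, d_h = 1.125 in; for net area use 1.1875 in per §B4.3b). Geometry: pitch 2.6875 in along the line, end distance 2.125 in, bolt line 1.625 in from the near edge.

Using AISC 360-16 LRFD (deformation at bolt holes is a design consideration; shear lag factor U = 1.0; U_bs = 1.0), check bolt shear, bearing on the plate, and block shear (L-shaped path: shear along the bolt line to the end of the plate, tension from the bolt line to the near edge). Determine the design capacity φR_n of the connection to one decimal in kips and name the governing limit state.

114.3 kips (block shear governs)

Bolt shear: A_b = π(1)²/4 = 0.7854 in². φR_n = 0.75 × 68 × 0.7854 × 3 × 1 = 120.2 kips.
Bearing (0.625 in plate, F_u = 65 ksi): end bolts L_c = 2.125 − 1.125/2 = 1.5625, R_n = min(1.2×1.5625×0.625×65, 2.4×1×0.625×65) = 76.172 kips/bolt; interior L_c = 2.6875 − 1.125 = 1.5625, R_n = 76.172 kips/bolt. φR_n = 0.75 × (1×76.172 + 2×76.172) = 171.4 kips.
Block shear: shear path 1×[2.125+2×2.6875] = 1×7.5 in, A_gv = 4.6875, A_nv = 1×(7.5 − 2.5×1.1875)×0.625 = 2.832 in²; tension to near edge: (1.625 − 0.5×1.1875)×0.625 = 0.64453 in². R_n = min(0.6×65×2.832, 0.6×50×4.6875) + 1.0×65×0.64453 = min(110.45, 140.63) + 41.894 = 152.34 kips. φR_n = 0.75 × 152.34 = 114.3 kips.
Governing: min(120.2, 171.4, 114.3) = 114.3 kips → block shear.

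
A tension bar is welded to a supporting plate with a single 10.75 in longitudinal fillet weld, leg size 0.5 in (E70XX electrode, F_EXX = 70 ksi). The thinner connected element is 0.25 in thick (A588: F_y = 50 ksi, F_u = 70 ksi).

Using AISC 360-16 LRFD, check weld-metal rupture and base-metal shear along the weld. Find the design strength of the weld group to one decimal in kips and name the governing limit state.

80.6 kips (base-metal shear governs)

Weld metal: throat = 0.707×0.5 = 0.3535 in, L = 10.75 in. φR_n = 0.75 × 0.6 × 70 × 0.3535 × 10.75 = 119.7 kips.
Base metal shear (0.25 in plate): yield φR_n = 1.0×0.6×50×0.25×10.75 = 80.6 kips; rupture φR_n = 0.75×0.6×70×0.25×10.75 = 84.7 kips; take 80.6 kips (yield).
Governing: min(119.7, 80.6) = 80.6 kips → base-metal shear.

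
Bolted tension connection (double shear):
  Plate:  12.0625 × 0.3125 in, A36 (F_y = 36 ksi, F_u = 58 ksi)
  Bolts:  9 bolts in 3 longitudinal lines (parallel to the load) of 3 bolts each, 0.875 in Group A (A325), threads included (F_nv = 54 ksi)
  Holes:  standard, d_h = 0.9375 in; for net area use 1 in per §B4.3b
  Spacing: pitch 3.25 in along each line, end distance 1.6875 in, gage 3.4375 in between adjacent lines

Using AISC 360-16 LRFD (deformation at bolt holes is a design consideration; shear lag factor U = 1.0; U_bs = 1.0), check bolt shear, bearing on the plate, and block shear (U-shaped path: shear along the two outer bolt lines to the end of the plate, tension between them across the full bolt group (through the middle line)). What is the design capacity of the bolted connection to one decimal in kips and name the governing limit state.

149.2 kips (block shear governs)

Bolt shear: A_b = π(0.875)²/4 = 0.60132 in². φR_n = 0.75 × 54 × 0.60132 × 9 × 2 = 438.4 kips.
Bearing (0.3125 in plate, F_u = 58 ksi): end bolts L_c = 1.6875 − 0.9375/2 = 1.21875, R_n = min(1.2×1.21875×0.3125×58, 2.4×0.875×0.3125×58) = 26.508 kips/bolt; interior L_c = 3.25 − 0.9375 = 2.3125, R_n = 38.063 kips/bolt. φR_n = 0.75 × (3×26.508 + 6×38.063) = 230.9 kips.
Block shear: shear path 2×[1.6875+2×3.25] = 2×8.1875 in, A_gv = 5.1172, A_nv = 2×(8.1875 − 2.5×1)×0.3125 = 3.5547 in²; tension across gage: (6.875 − 2×1)×0.3125 = 1.5234 in². R_n = min(0.6×58×3.5547, 0.6×36×5.1172) + 1.0×58×1.5234 = min(123.7, 110.53) + 88.357 = 198.89 kips. φR_n = 0.75 × 198.89 = 149.2 kips.
Governing: min(438.4, 230.9, 149.2) = 149.2 kips → block shear.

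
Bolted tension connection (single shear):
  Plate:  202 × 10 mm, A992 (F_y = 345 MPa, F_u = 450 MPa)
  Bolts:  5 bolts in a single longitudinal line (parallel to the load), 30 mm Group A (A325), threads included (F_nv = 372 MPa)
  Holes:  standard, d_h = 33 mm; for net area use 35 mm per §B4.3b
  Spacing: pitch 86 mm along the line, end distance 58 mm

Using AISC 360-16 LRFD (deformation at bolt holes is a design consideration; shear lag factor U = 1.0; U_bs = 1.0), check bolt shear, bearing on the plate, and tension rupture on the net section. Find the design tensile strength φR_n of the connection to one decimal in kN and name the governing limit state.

563.6 kN (net-section rupture governs)

Bolt shear: A_b = π(30)²/4 = 706.86 mm². φR_n = 0.75 × 372 × 706.86 × 5 × 1 = 986.1 kN.
Bearing (10 mm plate, F_u = 450 MPa): end bolts L_c = 58 − 33/2 = 41.5, R_n = min(1.2×41.5×10×450, 2.4×30×10×450) = 224.1 kN/bolt; interior L_c = 86 − 33 = 53, R_n = 286.2 kN/bolt. φR_n = 0.75 × (1×224.1 + 4×286.2) = 1026.7 kN.
Tension rupture (net): A_n = (202 − 1×35)×10 = 1670 mm² (U = 1.0, A_e = A_n). φR_n = 0.75 × 450 × 1670 = 563.6 kN.
Governing: min(986.1, 1026.7, 563.6) = 563.6 kN → net-section rupture.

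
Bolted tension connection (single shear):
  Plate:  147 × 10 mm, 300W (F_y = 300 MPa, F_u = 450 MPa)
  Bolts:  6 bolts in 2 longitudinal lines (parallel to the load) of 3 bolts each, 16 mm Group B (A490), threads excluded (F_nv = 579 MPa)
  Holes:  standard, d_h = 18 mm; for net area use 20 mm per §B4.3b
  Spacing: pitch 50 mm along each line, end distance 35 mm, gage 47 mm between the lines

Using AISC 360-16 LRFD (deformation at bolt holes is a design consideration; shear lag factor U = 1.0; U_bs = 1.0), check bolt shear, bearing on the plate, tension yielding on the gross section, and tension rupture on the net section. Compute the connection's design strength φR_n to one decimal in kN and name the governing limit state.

361.1 kN (net-section rupture governs)

Bolt shear: A_b = π(16)²/4 = 201.06 mm². φR_n = 0.75 × 579 × 201.06 × 6 × 1 = 523.9 kN.
Bearing (10 mm plate, F_u = 450 MPa): end bolts L_c = 35 − 18/2 = 26, R_n = min(1.2×26×10×450, 2.4×16×10×450) = 140.4 kN/bolt; interior L_c = 50 − 18 = 32, R_n = 172.8 kN/bolt. φR_n = 0.75 × (2×140.4 + 4×172.8) = 729.0 kN.
Tension yield (gross): A_g = 147×10 = 1470 mm². φR_n = 0.90 × 300 × 1470 = 396.9 kN.
Tension rupture (net): A_n = (147 − 2×20)×10 = 1070 mm² (U = 1.0, A_e = A_n). φR_n = 0.75 × 450 × 1070 = 361.1 kN.
Governing: min(523.9, 729.0, 396.9, 361.1) = 361.1 kN → net-section rupture.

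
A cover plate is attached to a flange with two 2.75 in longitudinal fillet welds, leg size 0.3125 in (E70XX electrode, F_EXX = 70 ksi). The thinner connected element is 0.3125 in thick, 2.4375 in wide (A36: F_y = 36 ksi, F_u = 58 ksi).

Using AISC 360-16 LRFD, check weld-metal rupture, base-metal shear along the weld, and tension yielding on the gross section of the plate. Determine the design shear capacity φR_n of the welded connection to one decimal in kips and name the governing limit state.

24.7 kips (gross-section yield governs)

Weld metal: throat = 0.707×0.3125 = 0.22094 in, L = 2×2.75 = 5.5 in. φR_n = 0.75 × 0.6 × 70 × 0.22094 × 5.5 = 38.3 kips.
Base metal shear (0.3125 in plate): yield φR_n = 1.0×0.6×36×0.3125×5.5 = 37.1 kips; rupture φR_n = 0.75×0.6×58×0.3125×5.5 = 44.9 kips; take 37.1 kips (yield).
Tension yield (gross): A_g = 2.4375×0.3125 = 0.76172 in². φR_n = 0.90 × 36 × 0.76172 = 24.7 kips.
Governing: min(38.3, 37.1, 24.7) = 24.7 kips → gross-section yield.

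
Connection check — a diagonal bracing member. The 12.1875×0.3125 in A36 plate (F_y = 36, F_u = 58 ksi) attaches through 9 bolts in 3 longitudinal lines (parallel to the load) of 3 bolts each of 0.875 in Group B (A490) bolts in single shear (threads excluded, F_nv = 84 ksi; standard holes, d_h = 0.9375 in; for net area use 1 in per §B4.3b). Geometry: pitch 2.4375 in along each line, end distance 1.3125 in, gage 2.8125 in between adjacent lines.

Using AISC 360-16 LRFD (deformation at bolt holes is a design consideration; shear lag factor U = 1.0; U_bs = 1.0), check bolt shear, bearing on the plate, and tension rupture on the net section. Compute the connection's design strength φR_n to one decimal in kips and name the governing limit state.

Bolt shear: A_b = π(0.875)²/4 = 0.60132 in². φR_n = 0.75 × 84 × 0.60132 × 9 × 1 = 340.9 kips.
Bearing (0.3125 in plate, F_u = 58 ksi): end bolts L_c = 1.3125 − 0.9375/2 = 0.84375, R_n = min(1.2×0.84375×0.3125×58, 2.4×0.875×0.3125×58) = 18.352 kips/bolt; interior L_c = 2.4375 − 0.9375 = 1.5, R_n = 32.625 kips/bolt. φR_n = 0.75 × (3×18.352 + 6×32.625) = 188.1 kips.
Tension rupture (net): A_n = (12.1875 − 3×1)×0.3125 = 2.8711 in² (U = 1.0, A_e = A_n). φR_n = 0.75 × 58 × 2.8711 = 124.9 kips.
Governing: min(340.9, 188.1, 124.9) = 124.9 kips → net-section rupture.

124.9 kips (net-section rupture governs)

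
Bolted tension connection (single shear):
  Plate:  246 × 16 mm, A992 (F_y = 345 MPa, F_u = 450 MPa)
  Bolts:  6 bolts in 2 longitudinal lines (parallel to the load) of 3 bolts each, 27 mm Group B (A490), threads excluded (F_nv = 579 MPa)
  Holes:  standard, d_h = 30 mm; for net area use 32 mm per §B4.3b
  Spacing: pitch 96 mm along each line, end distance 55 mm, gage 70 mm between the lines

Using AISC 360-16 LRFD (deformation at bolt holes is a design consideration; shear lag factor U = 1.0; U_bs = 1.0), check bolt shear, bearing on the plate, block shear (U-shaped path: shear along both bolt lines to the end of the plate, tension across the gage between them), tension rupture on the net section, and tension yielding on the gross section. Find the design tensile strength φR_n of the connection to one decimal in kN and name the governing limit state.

Bolt shear: A_b = π(27)²/4 = 572.56 mm². φR_n = 0.75 × 579 × 572.56 × 6 × 1 = 1491.8 kN.
Bearing (16 mm plate, F_u = 450 MPa): end bolts L_c = 55 − 30/2 = 40, R_n = min(1.2×40×16×450, 2.4×27×16×450) = 345.6 kN/bolt; interior L_c = 96 − 30 = 66, R_n = 466.56 kN/bolt. φR_n = 0.75 × (2×345.6 + 4×466.56) = 1918.1 kN.
Block shear: shear path 2×[55+2×96] = 2×247 mm, A_gv = 7904, A_nv = 2×(247 − 2.5×32)×16 = 5344 mm²; tension across gage: (70 − 1×32)×16 = 608 mm². R_n = min(0.6×450×5344, 0.6×345×7904) + 1.0×450×608 = min(1442.9, 1636.1) + 273.6 = 1716.5 kN. φR_n = 0.75 × 1716.5 = 1287.4 kN.
Tension rupture (net): A_n = (246 − 2×32)×16 = 2912 mm² (U = 1.0, A_e = A_n). φR_n = 0.75 × 450 × 2912 = 982.8 kN.
Tension yield (gross): A_g = 246×16 = 3936 mm². φR_n = 0.90 × 345 × 3936 = 1222.1 kN.
Governing: min(1491.8, 1918.1, 1287.4, 982.8, 1222.1) = 982.8 kN → net-section rupture.

982.8 kN (net-section rupture governs)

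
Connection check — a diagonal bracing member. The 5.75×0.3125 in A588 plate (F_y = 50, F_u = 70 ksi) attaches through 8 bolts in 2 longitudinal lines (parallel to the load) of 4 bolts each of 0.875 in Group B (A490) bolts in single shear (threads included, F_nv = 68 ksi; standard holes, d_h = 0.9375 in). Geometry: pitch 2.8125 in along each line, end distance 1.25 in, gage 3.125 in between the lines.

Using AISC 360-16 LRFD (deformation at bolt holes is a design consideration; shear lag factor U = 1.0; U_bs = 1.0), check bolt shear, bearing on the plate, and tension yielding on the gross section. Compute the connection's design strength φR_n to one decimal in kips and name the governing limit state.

Bolt shear: A_b = π(0.875)²/4 = 0.60132 in². φR_n = 0.75 × 68 × 0.60132 × 8 × 1 = 245.3 kips.
Bearing (0.3125 in plate, F_u = 70 ksi): end bolts L_c = 1.25 − 0.9375/2 = 0.78125, R_n = min(1.2×0.78125×0.3125×70, 2.4×0.875×0.3125×70) = 20.508 kips/bolt; interior L_c = 2.8125 − 0.9375 = 1.875, R_n = 45.938 kips/bolt. φR_n = 0.75 × (2×20.508 + 6×45.938) = 237.5 kips.
Tension yield (gross): A_g = 5.75×0.3125 = 1.7969 in². φR_n = 0.90 × 50 × 1.7969 = 80.9 kips.
Governing: min(245.3, 237.5, 80.9) = 80.9 kips → gross-section yield.

80.9 kips (gross-section yield governs)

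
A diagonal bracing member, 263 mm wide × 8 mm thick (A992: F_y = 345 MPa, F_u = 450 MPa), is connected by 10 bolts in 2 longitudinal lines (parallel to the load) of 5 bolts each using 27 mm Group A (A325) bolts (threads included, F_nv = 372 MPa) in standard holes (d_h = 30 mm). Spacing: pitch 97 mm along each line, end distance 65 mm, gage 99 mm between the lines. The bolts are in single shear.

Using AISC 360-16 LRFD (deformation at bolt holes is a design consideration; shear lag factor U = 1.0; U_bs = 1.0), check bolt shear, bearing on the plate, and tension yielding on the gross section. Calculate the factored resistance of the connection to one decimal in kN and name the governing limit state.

653.3 kN (gross-section yield governs)

Bolt shear: A_b = π(27)²/4 = 572.56 mm². φR_n = 0.75 × 372 × 572.56 × 10 × 1 = 1597.4 kN.
Bearing (8 mm plate, F_u = 450 MPa): end bolts L_c = 65 − 30/2 = 50, R_n = min(1.2×50×8×450, 2.4×27×8×450) = 216 kN/bolt; interior L_c = 97 − 30 = 67, R_n = 233.28 kN/bolt. φR_n = 0.75 × (2×216 + 8×233.28) = 1723.7 kN.
Tension yield (gross): A_g = 263×8 = 2104 mm². φR_n = 0.90 × 345 × 2104 = 653.3 kN.
Governing: min(1597.4, 1723.7, 653.3) = 653.3 kN → gross-section yield.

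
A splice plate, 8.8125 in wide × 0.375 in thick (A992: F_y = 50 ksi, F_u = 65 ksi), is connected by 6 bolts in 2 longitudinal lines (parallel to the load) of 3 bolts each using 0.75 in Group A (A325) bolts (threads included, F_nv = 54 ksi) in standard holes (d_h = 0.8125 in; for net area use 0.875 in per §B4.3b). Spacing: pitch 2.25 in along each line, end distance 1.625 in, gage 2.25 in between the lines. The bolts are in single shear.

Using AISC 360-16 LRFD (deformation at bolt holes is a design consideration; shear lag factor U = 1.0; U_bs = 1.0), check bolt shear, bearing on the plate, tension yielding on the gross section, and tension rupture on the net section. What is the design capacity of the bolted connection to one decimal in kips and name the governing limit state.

107.4 kips (bolt shear governs)

Bolt shear: A_b = π(0.75)²/4 = 0.44179 in². φR_n = 0.75 × 54 × 0.44179 × 6 × 1 = 107.4 kips.
Bearing (0.375 in plate, F_u = 65 ksi): end bolts L_c = 1.625 − 0.8125/2 = 1.21875, R_n = min(1.2×1.21875×0.375×65, 2.4×0.75×0.375×65) = 35.648 kips/bolt; interior L_c = 2.25 − 0.8125 = 1.4375, R_n = 42.047 kips/bolt. φR_n = 0.75 × (2×35.648 + 4×42.047) = 179.6 kips.
Tension yield (gross): A_g = 8.8125×0.375 = 3.3047 in². φR_n = 0.90 × 50 × 3.3047 = 148.7 kips.
Tension rupture (net): A_n = (8.8125 − 2×0.875)×0.375 = 2.6484 in² (U = 1.0, A_e = A_n). φR_n = 0.75 × 65 × 2.6484 = 129.1 kips.
Governing: min(107.4, 179.6, 148.7, 129.1) = 107.4 kips → bolt shear.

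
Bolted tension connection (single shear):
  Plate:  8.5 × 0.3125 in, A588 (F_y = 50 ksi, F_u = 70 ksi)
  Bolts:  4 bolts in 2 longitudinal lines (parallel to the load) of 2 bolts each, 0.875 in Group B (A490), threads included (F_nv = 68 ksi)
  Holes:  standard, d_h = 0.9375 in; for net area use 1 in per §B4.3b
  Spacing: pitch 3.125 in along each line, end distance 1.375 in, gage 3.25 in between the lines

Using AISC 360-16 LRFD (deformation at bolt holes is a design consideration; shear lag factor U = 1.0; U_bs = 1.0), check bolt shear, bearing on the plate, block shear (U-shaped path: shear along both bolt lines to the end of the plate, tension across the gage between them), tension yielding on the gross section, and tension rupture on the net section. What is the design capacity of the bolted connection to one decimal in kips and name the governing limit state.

Bolt shear: A_b = π(0.875)²/4 = 0.60132 in². φR_n = 0.75 × 68 × 0.60132 × 4 × 1 = 122.7 kips.
Bearing (0.3125 in plate, F_u = 70 ksi): end bolts L_c = 1.375 − 0.9375/2 = 0.90625, R_n = min(1.2×0.90625×0.3125×70, 2.4×0.875×0.3125×70) = 23.789 kips/bolt; interior L_c = 3.125 − 0.9375 = 2.1875, R_n = 45.938 kips/bolt. φR_n = 0.75 × (2×23.789 + 2×45.938) = 104.6 kips.
Block shear: shear path 2×[1.375+1×3.125] = 2×4.5 in, A_gv = 2.8125, A_nv = 2×(4.5 − 1.5×1)×0.3125 = 1.875 in²; tension across gage: (3.25 − 1×1)×0.3125 = 0.70313 in². R_n = min(0.6×70×1.875, 0.6×50×2.8125) + 1.0×70×0.70313 = min(78.75, 84.375) + 49.219 = 127.97 kips. φR_n = 0.75 × 127.97 = 96.0 kips.
Tension yield (gross): A_g = 8.5×0.3125 = 2.6563 in². φR_n = 0.90 × 50 × 2.6563 = 119.5 kips.
Tension rupture (net): A_n = (8.5 − 2×1)×0.3125 = 2.0313 in² (U = 1.0, A_e = A_n). φR_n = 0.75 × 70 × 2.0313 = 106.6 kips.
Governing: min(122.7, 104.6, 96.0, 119.5, 106.6) = 96.0 kips → block shear.

96.0 kips (block shear governs)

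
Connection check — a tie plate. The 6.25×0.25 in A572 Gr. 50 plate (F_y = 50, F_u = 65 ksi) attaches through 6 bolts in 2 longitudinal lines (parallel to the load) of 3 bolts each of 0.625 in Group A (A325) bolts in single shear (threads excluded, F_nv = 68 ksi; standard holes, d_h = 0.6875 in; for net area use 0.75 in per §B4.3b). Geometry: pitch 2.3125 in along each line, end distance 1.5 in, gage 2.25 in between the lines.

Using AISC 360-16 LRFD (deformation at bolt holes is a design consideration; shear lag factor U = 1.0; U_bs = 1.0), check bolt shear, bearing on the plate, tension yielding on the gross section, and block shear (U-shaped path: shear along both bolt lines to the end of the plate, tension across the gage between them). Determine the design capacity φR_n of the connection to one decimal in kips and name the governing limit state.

Bolt shear: A_b = π(0.625)²/4 = 0.3068 in². φR_n = 0.75 × 68 × 0.3068 × 6 × 1 = 93.9 kips.
Bearing (0.25 in plate, F_u = 65 ksi): end bolts L_c = 1.5 − 0.6875/2 = 1.15625, R_n = min(1.2×1.15625×0.25×65, 2.4×0.625×0.25×65) = 22.547 kips/bolt; interior L_c = 2.3125 − 0.6875 = 1.625, R_n = 24.375 kips/bolt. φR_n = 0.75 × (2×22.547 + 4×24.375) = 106.9 kips.
Tension yield (gross): A_g = 6.25×0.25 = 1.5625 in². φR_n = 0.90 × 50 × 1.5625 = 70.3 kips.
Block shear: shear path 2×[1.5+2×2.3125] = 2×6.125 in, A_gv = 3.0625, A_nv = 2×(6.125 − 2.5×0.75)×0.25 = 2.125 in²; tension across gage: (2.25 − 1×0.75)×0.25 = 0.375 in². R_n = min(0.6×65×2.125, 0.6×50×3.0625) + 1.0×65×0.375 = min(82.875, 91.875) + 24.375 = 107.25 kips. φR_n = 0.75 × 107.25 = 80.4 kips.
Governing: min(93.9, 106.9, 70.3, 80.4) = 70.3 kips → gross-section yield.

70.3 kips (gross-section yield governs)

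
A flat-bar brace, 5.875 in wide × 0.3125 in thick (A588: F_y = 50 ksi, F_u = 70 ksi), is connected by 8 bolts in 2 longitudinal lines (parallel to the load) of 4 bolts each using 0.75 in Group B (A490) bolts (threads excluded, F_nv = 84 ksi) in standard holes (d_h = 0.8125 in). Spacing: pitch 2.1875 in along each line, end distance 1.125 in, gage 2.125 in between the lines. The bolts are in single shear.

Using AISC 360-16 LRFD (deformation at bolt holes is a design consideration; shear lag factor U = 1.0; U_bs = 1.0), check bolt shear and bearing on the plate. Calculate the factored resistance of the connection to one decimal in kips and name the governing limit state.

190.7 kips (bearing governs)

Bolt shear: A_b = π(0.75)²/4 = 0.44179 in². φR_n = 0.75 × 84 × 0.44179 × 8 × 1 = 222.7 kips.
Bearing (0.3125 in plate, F_u = 70 ksi): end bolts L_c = 1.125 − 0.8125/2 = 0.71875, R_n = min(1.2×0.71875×0.3125×70, 2.4×0.75×0.3125×70) = 18.867 kips/bolt; interior L_c = 2.1875 − 0.8125 = 1.375, R_n = 36.094 kips/bolt. φR_n = 0.75 × (2×18.867 + 6×36.094) = 190.7 kips.
Governing: min(222.7, 190.7) = 190.7 kips → bearing.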